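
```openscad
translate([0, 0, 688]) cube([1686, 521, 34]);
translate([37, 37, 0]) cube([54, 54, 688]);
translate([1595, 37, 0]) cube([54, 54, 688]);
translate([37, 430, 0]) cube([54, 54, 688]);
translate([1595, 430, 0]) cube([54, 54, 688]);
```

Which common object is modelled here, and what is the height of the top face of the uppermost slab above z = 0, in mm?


A table. The table height is 722 mm.

A 1686×521×34 slab sits at z = 688 on four 54 mm square posts — a table. The top surface is at 688 + 34 = 722 mm.


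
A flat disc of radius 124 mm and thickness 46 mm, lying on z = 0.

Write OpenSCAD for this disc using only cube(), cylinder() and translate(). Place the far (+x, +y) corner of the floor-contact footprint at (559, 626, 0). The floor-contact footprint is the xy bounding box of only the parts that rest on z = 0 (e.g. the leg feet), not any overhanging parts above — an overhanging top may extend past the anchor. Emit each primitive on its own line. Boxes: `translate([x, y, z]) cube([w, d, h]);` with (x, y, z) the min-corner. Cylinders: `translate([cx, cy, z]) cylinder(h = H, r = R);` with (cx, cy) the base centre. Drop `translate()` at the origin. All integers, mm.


translate([435, 502, 0]) cylinder(h = 46, r = 124);


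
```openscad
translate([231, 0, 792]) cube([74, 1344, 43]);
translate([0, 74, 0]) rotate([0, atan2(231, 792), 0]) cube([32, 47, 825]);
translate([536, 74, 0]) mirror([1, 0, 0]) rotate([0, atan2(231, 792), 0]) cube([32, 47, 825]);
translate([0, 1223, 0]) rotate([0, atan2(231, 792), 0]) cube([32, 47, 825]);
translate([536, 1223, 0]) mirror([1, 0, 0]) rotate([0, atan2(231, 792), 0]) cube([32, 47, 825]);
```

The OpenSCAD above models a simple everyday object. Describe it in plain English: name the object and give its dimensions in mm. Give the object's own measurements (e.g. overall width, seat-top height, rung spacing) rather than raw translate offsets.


A sawhorse. A 74×1344×43 mm beam (x, y, z) sits on two A-frame leg pairs. Each pair is two raked legs of 32×47 mm section (47 mm along y) splaying symmetrically in x. Each leg rises 792 mm vertically over 231 mm of horizontal reach and is 825 mm long along its own axis. Every leg's outer bottom edge rests on the floor and its outer top edge meets a bottom edge of the beam — the left legs (tilting toward +x) meet the beam's −x bottom edge, the right legs (their mirror images, tilting toward −x) meet its +x bottom edge — so the leg tops tuck under the beam, the beam's underside is 792 mm above the floor, and the feet are 536 mm apart outside-to-outside with the beam centred between them. The two leg pairs are set in 74 mm from either end of the beam.


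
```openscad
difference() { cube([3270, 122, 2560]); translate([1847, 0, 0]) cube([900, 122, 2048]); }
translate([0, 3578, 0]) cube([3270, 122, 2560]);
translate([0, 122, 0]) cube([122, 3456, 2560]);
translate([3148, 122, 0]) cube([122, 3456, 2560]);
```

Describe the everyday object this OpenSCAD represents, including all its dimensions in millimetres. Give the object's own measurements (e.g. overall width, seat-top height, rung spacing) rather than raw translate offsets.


A single room: four walls, each 2560 mm tall and 122 mm thick, enclosing an outside footprint 3270×3700 mm (x × y), no floor or roof. The front and back walls (−y and +y sides) run the full x-width; the side walls fit between their inner faces. A door opening 900 mm wide and 2048 mm tall is cut through the front wall from the floor up, its −x edge 1847 mm from the wall's −x end.


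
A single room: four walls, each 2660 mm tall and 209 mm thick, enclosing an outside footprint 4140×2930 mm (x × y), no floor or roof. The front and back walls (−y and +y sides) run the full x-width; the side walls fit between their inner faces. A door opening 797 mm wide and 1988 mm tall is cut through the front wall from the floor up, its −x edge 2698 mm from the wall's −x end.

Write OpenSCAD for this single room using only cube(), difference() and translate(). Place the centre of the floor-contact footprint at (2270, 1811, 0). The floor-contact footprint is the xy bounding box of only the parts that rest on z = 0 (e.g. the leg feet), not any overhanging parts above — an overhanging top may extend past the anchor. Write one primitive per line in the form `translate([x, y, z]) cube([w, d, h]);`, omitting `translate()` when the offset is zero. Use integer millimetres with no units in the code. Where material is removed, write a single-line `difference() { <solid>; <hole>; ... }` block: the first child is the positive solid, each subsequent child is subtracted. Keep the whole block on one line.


difference() { translate([200, 346, 0]) cube([4140, 209, 2660]); translate([2898, 346, 0]) cube([797, 209, 1988]); }
translate([200, 3067, 0]) cube([4140, 209, 2660]);
translate([200, 555, 0]) cube([209, 2512, 2660]);
translate([4131, 555, 0]) cube([209, 2512, 2660]);


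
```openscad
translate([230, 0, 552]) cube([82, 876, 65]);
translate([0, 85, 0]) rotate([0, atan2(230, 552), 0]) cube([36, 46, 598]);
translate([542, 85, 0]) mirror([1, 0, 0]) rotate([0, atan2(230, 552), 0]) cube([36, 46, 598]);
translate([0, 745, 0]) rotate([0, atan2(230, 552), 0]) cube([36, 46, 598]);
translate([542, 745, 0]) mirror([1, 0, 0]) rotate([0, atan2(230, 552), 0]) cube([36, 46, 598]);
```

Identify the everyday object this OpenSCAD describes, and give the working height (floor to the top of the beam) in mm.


A sawhorse. The overall height is 617 mm.

A beam across two mirrored pairs of raked legs — a sawhorse. The beam's underside is at z = 552 (matching the legs' vertical rise in atan2(230, 552)) and the beam is 65 mm tall, so its top is at 552 + 65 = 617 mm. The raked legs top out at the beam's underside, so that is the highest point.


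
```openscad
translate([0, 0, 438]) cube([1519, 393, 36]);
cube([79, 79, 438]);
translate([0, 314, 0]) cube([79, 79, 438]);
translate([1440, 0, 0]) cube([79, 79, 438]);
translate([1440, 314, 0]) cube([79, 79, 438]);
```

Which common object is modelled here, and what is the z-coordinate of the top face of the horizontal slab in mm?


A bench. The seat-top height is 474 mm.

A long slab on four corner posts — a bench. The slab sits at z = 438 with thickness 36, so the top is 438 + 36 = 474 mm.


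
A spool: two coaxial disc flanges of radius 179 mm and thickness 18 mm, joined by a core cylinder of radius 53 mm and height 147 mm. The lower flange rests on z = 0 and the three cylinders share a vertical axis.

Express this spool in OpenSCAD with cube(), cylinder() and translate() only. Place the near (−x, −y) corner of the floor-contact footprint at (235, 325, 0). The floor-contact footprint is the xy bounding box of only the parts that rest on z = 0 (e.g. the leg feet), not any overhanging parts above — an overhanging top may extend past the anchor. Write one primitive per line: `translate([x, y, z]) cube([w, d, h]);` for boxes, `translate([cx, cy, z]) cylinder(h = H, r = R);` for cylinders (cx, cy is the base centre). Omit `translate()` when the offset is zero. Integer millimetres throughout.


translate([414, 504, 0]) cylinder(h = 18, r = 179);
translate([414, 504, 18]) cylinder(h = 147, r = 53);
translate([414, 504, 165]) cylinder(h = 18, r = 179);


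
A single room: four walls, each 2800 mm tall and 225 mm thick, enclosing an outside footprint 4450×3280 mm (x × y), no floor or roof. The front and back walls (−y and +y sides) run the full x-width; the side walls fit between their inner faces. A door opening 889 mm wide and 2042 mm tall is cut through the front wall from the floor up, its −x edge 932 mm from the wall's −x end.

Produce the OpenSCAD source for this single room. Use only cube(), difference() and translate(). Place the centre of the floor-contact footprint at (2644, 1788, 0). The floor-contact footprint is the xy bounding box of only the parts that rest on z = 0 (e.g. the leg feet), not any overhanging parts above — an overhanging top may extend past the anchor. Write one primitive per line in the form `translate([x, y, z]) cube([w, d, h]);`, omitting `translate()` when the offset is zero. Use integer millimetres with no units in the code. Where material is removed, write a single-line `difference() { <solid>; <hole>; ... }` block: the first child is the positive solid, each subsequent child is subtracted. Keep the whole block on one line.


difference() { translate([419, 148, 0]) cube([4450, 225, 2800]); translate([1351, 148, 0]) cube([889, 225, 2042]); }
translate([419, 3203, 0]) cube([4450, 225, 2800]);
translate([419, 373, 0]) cube([225, 2830, 2800]);
translate([4644, 373, 0]) cube([225, 2830, 2800]);


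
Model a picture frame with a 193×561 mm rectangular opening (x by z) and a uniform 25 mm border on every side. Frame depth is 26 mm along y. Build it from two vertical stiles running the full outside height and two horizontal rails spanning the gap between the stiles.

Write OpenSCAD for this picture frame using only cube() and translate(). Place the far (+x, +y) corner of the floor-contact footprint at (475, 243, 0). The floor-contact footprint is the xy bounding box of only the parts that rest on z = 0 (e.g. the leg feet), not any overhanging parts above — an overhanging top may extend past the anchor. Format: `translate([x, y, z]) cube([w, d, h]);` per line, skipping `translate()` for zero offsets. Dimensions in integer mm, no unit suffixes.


translate([232, 217, 0]) cube([25, 26, 611]);
translate([450, 217, 0]) cube([25, 26, 611]);
translate([257, 217, 0]) cube([193, 26, 25]);
translate([257, 217, 586]) cube([193, 26, 25]);


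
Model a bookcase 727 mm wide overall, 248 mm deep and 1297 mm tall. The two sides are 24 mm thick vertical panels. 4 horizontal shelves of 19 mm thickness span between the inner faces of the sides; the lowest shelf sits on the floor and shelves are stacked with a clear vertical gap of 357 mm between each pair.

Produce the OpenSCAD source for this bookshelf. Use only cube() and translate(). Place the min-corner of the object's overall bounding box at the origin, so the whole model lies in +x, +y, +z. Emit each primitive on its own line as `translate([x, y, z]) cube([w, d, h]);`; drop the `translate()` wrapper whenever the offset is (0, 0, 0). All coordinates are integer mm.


cube([24, 248, 1297]);
translate([703, 0, 0]) cube([24, 248, 1297]);
translate([24, 0, 0]) cube([679, 248, 19]);
translate([24, 0, 376]) cube([679, 248, 19]);
translate([24, 0, 752]) cube([679, 248, 19]);
translate([24, 0, 1128]) cube([679, 248, 19]);


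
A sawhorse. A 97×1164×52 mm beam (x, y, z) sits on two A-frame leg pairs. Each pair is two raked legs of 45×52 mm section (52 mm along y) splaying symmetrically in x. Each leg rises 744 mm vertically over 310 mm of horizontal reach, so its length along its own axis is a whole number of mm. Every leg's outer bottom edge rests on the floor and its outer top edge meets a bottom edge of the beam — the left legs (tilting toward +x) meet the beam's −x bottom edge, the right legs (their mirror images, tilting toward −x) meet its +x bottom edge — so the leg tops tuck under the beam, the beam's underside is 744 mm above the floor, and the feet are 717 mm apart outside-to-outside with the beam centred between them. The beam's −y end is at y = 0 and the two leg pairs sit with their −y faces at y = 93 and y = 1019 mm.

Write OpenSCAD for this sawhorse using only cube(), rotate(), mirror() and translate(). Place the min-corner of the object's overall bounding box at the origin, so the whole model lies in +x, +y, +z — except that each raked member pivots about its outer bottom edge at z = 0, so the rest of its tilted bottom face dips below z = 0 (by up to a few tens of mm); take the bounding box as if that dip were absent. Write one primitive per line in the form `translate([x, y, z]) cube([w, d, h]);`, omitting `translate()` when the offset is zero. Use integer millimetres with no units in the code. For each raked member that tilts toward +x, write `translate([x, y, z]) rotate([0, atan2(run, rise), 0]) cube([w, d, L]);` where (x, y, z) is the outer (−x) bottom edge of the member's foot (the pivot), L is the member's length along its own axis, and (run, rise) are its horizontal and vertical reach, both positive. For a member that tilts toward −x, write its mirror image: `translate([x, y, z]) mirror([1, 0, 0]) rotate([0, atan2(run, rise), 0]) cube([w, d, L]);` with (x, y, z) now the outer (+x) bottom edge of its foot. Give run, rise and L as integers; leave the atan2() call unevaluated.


translate([310, 0, 744]) cube([97, 1164, 52]);
translate([0, 93, 0]) rotate([0, atan2(310, 744), 0]) cube([45, 52, 806]);
translate([717, 93, 0]) mirror([1, 0, 0]) rotate([0, atan2(310, 744), 0]) cube([45, 52, 806]);
translate([0, 1019, 0]) rotate([0, atan2(310, 744), 0]) cube([45, 52, 806]);
translate([717, 1019, 0]) mirror([1, 0, 0]) rotate([0, atan2(310, 744), 0]) cube([45, 52, 806]);


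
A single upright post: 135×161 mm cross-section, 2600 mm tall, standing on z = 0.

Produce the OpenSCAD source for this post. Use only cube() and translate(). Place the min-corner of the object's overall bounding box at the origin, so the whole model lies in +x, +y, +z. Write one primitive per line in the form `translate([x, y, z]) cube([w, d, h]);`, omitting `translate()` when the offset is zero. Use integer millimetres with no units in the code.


cube([135, 161, 2600]);


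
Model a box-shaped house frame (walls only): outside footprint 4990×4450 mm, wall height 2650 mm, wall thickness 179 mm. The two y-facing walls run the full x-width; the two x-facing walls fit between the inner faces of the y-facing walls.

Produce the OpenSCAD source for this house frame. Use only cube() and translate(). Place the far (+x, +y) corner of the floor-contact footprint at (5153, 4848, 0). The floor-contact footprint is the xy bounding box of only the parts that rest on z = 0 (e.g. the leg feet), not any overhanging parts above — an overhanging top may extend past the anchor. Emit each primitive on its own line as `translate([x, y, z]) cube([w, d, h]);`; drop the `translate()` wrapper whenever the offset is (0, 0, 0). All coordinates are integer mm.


translate([163, 398, 0]) cube([4990, 179, 2650]);
translate([163, 4669, 0]) cube([4990, 179, 2650]);
translate([163, 577, 0]) cube([179, 4092, 2650]);
translate([4974, 577, 0]) cube([179, 4092, 2650]);


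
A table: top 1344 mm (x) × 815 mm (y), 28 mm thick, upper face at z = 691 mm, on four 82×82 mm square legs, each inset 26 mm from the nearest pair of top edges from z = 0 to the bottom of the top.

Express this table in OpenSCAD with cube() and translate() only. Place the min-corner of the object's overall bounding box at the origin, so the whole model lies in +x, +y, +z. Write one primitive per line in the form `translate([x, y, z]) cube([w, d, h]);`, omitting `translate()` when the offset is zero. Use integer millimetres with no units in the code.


translate([0, 0, 663]) cube([1344, 815, 28]);
translate([26, 26, 0]) cube([82, 82, 663]);
translate([1236, 26, 0]) cube([82, 82, 663]);
translate([26, 707, 0]) cube([82, 82, 663]);
translate([1236, 707, 0]) cube([82, 82, 663]);


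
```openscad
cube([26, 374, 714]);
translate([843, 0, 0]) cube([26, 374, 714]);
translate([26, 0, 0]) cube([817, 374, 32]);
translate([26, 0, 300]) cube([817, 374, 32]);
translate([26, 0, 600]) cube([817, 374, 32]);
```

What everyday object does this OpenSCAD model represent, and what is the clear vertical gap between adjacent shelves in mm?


A bookshelf. The clear shelf gap is 268 mm.

Two tall side panels with 3 horizontal boards between them — a bookshelf. The first two shelf undersides are at z = 0 and z = 300; with shelf thickness 32, the clear gap is 300 − 0 − 32 = 268 mm.


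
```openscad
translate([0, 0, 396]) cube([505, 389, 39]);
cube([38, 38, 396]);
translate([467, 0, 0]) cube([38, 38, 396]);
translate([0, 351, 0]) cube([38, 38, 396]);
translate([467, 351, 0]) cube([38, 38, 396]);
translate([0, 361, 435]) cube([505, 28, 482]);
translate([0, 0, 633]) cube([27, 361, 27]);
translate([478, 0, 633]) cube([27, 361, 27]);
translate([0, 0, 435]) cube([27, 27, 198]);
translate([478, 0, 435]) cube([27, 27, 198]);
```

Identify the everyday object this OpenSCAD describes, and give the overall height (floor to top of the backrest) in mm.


A chair. The overall height is 917 mm.

A slab on four corner posts with a tall panel at the back — a chair. The seat slab sits at z = 396 with thickness 39, and the 482 mm backrest starts at the seat top, so the overall height is 396 + 39 + 482 = 917 mm.


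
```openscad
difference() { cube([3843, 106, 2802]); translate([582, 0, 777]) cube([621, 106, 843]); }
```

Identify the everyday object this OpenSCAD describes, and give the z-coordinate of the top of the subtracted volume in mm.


A wall with a window opening. The window head height is 1620 mm.

A wall with a rectangular opening subtracted — a window. Sill at z = 777, opening 843 mm tall, so the head is at 777 + 843 = 1620 mm.


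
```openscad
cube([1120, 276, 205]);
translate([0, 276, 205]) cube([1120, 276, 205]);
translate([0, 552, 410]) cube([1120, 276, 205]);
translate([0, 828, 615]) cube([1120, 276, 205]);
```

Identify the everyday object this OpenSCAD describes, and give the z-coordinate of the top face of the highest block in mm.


A staircase. The total rise is 820 mm.

4 identical blocks, each offset up and back from the previous — a staircase. Each step is 205 mm tall and there are 4 of them, so the total rise is 4 × 205 = 820 mm.


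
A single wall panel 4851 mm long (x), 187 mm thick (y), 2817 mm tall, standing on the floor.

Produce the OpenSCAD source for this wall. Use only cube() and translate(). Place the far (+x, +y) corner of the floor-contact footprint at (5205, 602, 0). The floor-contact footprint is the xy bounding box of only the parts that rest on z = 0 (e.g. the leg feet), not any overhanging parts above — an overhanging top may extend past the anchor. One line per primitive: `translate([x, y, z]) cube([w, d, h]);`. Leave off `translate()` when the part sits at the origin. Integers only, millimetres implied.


translate([354, 415, 0]) cube([4851, 187, 2817]);


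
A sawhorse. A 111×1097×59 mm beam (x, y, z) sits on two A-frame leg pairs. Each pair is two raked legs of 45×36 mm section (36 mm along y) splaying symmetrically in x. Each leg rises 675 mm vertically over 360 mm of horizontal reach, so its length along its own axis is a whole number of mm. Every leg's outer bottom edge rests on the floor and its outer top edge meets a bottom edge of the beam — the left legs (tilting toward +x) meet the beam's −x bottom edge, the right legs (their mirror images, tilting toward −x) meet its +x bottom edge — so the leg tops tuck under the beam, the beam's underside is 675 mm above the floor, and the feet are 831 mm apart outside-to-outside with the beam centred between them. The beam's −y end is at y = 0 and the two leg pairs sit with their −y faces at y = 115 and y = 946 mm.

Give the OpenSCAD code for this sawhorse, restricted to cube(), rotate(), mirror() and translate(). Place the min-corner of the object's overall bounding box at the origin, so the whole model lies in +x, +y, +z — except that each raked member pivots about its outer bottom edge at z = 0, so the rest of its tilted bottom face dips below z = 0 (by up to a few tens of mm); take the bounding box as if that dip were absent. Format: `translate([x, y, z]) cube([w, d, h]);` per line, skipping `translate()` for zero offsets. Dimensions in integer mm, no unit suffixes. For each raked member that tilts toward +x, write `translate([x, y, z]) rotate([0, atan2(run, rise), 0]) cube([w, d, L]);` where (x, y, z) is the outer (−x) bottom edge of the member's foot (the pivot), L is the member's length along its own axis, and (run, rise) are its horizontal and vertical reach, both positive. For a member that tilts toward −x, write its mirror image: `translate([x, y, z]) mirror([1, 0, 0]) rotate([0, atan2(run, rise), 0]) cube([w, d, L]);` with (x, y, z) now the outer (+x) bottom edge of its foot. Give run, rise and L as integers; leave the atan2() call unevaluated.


translate([360, 0, 675]) cube([111, 1097, 59]);
translate([0, 115, 0]) rotate([0, atan2(360, 675), 0]) cube([45, 36, 765]);
translate([831, 115, 0]) mirror([1, 0, 0]) rotate([0, atan2(360, 675), 0]) cube([45, 36, 765]);
translate([0, 946, 0]) rotate([0, atan2(360, 675), 0]) cube([45, 36, 765]);
translate([831, 946, 0]) mirror([1, 0, 0]) rotate([0, atan2(360, 675), 0]) cube([45, 36, 765]);


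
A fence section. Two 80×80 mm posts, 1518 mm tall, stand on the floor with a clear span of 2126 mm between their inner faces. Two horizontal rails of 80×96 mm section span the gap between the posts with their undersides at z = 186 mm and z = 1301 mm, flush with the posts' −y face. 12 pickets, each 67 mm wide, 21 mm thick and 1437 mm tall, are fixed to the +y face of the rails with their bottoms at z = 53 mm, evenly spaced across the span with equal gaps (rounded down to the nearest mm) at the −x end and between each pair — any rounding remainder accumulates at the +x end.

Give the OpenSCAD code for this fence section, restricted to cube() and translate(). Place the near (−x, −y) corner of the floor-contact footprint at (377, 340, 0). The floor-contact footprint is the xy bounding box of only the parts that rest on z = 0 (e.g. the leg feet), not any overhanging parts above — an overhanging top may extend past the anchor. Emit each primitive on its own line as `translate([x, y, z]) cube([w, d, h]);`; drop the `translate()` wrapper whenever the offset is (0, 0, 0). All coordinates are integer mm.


translate([377, 340, 0]) cube([80, 80, 1518]);
translate([2583, 340, 0]) cube([80, 80, 1518]);
translate([457, 340, 186]) cube([2126, 80, 96]);
translate([457, 340, 1301]) cube([2126, 80, 96]);
translate([558, 420, 53]) cube([67, 21, 1437]);
translate([726, 420, 53]) cube([67, 21, 1437]);
translate([894, 420, 53]) cube([67, 21, 1437]);
translate([1062, 420, 53]) cube([67, 21, 1437]);
translate([1230, 420, 53]) cube([67, 21, 1437]);
translate([1398, 420, 53]) cube([67, 21, 1437]);
translate([1566, 420, 53]) cube([67, 21, 1437]);
translate([1734, 420, 53]) cube([67, 21, 1437]);
translate([1902, 420, 53]) cube([67, 21, 1437]);
translate([2070, 420, 53]) cube([67, 21, 1437]);
translate([2238, 420, 53]) cube([67, 21, 1437]);
translate([2406, 420, 53]) cube([67, 21, 1437]);


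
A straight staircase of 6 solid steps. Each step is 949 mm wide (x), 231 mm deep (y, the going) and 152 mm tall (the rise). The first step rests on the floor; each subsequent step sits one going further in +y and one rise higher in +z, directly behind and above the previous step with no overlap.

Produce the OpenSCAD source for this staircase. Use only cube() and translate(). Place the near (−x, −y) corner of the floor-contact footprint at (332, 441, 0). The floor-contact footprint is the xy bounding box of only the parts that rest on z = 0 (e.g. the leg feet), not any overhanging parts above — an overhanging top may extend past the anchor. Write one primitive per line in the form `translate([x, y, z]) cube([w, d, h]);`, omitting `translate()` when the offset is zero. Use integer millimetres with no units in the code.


translate([332, 441, 0]) cube([949, 231, 152]);
translate([332, 672, 152]) cube([949, 231, 152]);
translate([332, 903, 304]) cube([949, 231, 152]);
translate([332, 1134, 456]) cube([949, 231, 152]);
translate([332, 1365, 608]) cube([949, 231, 152]);
translate([332, 1596, 760]) cube([949, 231, 152]);


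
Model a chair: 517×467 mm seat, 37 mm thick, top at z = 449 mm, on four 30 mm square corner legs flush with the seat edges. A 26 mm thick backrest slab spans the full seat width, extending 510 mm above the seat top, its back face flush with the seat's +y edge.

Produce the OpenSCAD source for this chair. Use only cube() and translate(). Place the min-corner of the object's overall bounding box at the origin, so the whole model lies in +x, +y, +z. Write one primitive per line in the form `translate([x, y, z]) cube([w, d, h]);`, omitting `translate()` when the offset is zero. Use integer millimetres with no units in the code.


translate([0, 0, 412]) cube([517, 467, 37]);
cube([30, 30, 412]);
translate([487, 0, 0]) cube([30, 30, 412]);
translate([0, 437, 0]) cube([30, 30, 412]);
translate([487, 437, 0]) cube([30, 30, 412]);
translate([0, 441, 449]) cube([517, 26, 510]);


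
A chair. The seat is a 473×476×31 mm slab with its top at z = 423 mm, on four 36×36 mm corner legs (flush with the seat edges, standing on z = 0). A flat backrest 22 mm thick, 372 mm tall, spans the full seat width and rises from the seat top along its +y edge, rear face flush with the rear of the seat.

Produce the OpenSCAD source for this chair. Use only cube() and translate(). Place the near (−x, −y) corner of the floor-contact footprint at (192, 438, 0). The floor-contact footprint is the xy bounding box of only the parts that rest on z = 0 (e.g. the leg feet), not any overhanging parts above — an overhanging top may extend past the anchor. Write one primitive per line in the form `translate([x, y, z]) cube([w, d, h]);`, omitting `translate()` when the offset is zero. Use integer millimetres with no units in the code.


translate([192, 438, 392]) cube([473, 476, 31]);
translate([192, 438, 0]) cube([36, 36, 392]);
translate([629, 438, 0]) cube([36, 36, 392]);
translate([192, 878, 0]) cube([36, 36, 392]);
translate([629, 878, 0]) cube([36, 36, 392]);
translate([192, 892, 423]) cube([473, 22, 372]);


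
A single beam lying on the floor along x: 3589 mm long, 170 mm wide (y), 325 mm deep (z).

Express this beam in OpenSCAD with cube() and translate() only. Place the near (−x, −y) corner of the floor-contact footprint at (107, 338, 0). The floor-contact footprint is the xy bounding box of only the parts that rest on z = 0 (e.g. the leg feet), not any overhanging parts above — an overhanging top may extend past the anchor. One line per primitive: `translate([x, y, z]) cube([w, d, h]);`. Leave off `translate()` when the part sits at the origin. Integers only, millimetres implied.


translate([107, 338, 0]) cube([3589, 170, 325]);


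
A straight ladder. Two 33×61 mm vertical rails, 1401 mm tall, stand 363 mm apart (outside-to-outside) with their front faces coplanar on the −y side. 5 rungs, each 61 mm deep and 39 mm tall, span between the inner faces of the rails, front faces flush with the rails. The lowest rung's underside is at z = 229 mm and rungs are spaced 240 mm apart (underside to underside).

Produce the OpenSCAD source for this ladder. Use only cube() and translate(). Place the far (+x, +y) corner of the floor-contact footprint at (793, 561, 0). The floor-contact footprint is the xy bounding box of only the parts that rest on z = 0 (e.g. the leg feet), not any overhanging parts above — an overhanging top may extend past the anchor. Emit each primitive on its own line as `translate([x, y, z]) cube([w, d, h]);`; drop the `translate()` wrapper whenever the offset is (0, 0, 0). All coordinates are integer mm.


translate([430, 500, 0]) cube([33, 61, 1401]);
translate([760, 500, 0]) cube([33, 61, 1401]);
translate([463, 500, 229]) cube([297, 61, 39]);
translate([463, 500, 469]) cube([297, 61, 39]);
translate([463, 500, 709]) cube([297, 61, 39]);
translate([463, 500, 949]) cube([297, 61, 39]);
translate([463, 500, 1189]) cube([297, 61, 39]);


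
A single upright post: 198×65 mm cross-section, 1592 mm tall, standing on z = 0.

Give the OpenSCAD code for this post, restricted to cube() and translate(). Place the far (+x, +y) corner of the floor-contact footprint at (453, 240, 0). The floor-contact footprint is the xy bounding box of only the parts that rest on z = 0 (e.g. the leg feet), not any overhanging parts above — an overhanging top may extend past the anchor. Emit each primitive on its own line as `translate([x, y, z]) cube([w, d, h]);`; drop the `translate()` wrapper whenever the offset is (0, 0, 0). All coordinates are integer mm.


translate([255, 175, 0]) cube([198, 65, 1592]);


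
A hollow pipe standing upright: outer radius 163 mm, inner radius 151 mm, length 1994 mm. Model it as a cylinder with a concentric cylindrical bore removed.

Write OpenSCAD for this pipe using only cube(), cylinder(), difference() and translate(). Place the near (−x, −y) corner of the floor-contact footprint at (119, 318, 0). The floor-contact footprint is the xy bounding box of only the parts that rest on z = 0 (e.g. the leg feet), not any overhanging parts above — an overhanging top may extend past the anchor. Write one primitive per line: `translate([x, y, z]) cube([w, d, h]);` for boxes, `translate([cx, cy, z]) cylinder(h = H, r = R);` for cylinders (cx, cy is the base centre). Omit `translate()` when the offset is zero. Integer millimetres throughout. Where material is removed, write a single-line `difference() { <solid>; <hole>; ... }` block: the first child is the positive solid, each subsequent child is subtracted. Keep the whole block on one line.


difference() { translate([282, 481, 0]) cylinder(h = 1994, r = 163); translate([282, 481, 0]) cylinder(h = 1994, r = 151); }


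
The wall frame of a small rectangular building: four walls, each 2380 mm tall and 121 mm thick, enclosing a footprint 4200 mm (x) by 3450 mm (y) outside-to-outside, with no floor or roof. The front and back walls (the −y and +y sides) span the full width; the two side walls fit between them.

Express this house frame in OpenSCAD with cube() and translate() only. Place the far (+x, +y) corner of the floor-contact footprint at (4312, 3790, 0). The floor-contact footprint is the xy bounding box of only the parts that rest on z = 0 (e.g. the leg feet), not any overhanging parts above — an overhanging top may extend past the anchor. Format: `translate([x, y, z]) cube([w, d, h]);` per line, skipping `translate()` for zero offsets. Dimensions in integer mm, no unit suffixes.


translate([112, 340, 0]) cube([4200, 121, 2380]);
translate([112, 3669, 0]) cube([4200, 121, 2380]);
translate([112, 461, 0]) cube([121, 3208, 2380]);
translate([4191, 461, 0]) cube([121, 3208, 2380]);


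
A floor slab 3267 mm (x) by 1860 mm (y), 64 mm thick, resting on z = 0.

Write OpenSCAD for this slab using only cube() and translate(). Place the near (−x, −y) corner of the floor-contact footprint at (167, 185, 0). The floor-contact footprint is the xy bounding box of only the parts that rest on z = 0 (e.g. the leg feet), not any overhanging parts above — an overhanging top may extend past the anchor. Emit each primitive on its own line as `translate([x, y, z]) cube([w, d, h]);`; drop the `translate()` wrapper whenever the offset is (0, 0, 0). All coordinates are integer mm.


translate([167, 185, 0]) cube([3267, 1860, 64]);


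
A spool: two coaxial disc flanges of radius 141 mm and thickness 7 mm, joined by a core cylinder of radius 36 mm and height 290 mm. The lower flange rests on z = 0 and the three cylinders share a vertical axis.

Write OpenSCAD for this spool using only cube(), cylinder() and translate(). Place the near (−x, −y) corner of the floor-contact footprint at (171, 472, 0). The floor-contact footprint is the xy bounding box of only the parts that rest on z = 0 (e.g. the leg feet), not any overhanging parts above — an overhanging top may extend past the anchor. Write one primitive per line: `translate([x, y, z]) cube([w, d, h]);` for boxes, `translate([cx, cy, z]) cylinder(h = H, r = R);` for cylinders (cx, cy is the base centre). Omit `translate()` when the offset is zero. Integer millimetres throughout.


translate([312, 613, 0]) cylinder(h = 7, r = 141);
translate([312, 613, 7]) cylinder(h = 290, r = 36);
translate([312, 613, 297]) cylinder(h = 7, r = 141);


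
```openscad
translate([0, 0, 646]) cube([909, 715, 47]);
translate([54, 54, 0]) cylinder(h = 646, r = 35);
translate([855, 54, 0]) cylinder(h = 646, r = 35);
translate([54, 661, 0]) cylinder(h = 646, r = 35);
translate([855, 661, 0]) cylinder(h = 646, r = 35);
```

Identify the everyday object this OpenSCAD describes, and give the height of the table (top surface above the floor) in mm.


A table. The table height is 693 mm.

A 909×715×47 slab sits at z = 646 on four Ø70 mm round legs — a table. The top surface is at 646 + 47 = 693 mm.


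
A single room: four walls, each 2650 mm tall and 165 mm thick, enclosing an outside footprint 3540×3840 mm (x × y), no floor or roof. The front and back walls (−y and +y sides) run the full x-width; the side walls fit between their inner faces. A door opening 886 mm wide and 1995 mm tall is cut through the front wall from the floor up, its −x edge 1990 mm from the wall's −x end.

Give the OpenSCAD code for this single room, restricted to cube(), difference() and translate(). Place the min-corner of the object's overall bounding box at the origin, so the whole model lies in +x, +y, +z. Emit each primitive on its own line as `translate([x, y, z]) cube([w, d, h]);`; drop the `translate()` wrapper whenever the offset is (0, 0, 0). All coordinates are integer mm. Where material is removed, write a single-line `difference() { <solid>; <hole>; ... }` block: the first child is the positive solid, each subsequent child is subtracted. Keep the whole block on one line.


difference() { cube([3540, 165, 2650]); translate([1990, 0, 0]) cube([886, 165, 1995]); }
translate([0, 3675, 0]) cube([3540, 165, 2650]);
translate([0, 165, 0]) cube([165, 3510, 2650]);
translate([3375, 165, 0]) cube([165, 3510, 2650]);


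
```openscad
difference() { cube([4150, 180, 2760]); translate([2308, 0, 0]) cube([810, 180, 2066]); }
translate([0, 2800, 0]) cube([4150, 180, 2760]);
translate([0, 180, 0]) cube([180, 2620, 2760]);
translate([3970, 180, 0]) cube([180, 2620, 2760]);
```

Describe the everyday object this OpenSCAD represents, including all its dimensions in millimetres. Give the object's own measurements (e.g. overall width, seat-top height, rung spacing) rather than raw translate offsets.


A single room: four walls, each 2760 mm tall and 180 mm thick, enclosing an outside footprint 4150×2980 mm (x × y), no floor or roof. The front and back walls (−y and +y sides) run the full x-width; the side walls fit between their inner faces. A door opening 810 mm wide and 2066 mm tall is cut through the front wall from the floor up, its −x edge 2308 mm from the wall's −x end.


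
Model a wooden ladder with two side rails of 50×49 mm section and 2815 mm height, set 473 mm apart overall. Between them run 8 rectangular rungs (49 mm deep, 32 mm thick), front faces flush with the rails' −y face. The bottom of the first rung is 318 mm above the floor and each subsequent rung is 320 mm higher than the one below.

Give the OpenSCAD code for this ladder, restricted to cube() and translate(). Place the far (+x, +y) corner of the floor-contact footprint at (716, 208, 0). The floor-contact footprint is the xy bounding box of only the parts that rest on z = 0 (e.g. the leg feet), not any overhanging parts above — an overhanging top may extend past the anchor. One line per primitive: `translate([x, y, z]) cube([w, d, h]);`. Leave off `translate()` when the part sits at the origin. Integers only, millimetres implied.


translate([243, 159, 0]) cube([50, 49, 2815]);
translate([666, 159, 0]) cube([50, 49, 2815]);
translate([293, 159, 318]) cube([373, 49, 32]);
translate([293, 159, 638]) cube([373, 49, 32]);
translate([293, 159, 958]) cube([373, 49, 32]);
translate([293, 159, 1278]) cube([373, 49, 32]);
translate([293, 159, 1598]) cube([373, 49, 32]);
translate([293, 159, 1918]) cube([373, 49, 32]);
translate([293, 159, 2238]) cube([373, 49, 32]);
translate([293, 159, 2558]) cube([373, 49, 32]);


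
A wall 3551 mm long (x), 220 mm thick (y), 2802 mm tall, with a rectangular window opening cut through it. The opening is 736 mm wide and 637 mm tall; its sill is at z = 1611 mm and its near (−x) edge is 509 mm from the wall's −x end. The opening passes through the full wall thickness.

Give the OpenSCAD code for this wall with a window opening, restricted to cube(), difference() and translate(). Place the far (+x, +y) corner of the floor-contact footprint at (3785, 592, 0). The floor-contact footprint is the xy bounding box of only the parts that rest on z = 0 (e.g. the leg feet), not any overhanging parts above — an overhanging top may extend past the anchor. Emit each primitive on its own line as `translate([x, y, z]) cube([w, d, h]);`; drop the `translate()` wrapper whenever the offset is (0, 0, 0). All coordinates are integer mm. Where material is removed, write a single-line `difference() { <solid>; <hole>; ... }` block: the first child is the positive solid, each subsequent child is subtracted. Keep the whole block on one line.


difference() { translate([234, 372, 0]) cube([3551, 220, 2802]); translate([743, 372, 1611]) cube([736, 220, 637]); }


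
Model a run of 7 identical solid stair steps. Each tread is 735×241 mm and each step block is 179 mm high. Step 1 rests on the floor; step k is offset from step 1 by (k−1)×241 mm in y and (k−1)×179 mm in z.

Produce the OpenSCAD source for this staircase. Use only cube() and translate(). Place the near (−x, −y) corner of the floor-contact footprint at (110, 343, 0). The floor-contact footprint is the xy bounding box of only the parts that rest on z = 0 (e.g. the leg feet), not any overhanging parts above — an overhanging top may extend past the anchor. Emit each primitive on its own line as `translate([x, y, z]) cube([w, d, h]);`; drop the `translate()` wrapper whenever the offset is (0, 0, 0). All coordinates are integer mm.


translate([110, 343, 0]) cube([735, 241, 179]);
translate([110, 584, 179]) cube([735, 241, 179]);
translate([110, 825, 358]) cube([735, 241, 179]);
translate([110, 1066, 537]) cube([735, 241, 179]);
translate([110, 1307, 716]) cube([735, 241, 179]);
translate([110, 1548, 895]) cube([735, 241, 179]);
translate([110, 1789, 1074]) cube([735, 241, 179]);


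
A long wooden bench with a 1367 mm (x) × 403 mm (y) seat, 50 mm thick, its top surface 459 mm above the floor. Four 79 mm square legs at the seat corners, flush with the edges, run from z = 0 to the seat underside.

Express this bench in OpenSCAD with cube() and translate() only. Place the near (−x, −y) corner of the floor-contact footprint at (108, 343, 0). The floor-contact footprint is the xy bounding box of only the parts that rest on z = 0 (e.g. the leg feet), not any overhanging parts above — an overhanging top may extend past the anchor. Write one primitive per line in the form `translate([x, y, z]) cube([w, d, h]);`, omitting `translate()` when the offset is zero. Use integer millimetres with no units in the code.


// leg_h = 459 − 50 = 409
translate([108, 343, 409]) cube([1367, 403, 50]);
translate([108, 343, 0]) cube([79, 79, 409]);
translate([108, 667, 0]) cube([79, 79, 409]);
translate([1396, 343, 0]) cube([79, 79, 409]);
translate([1396, 667, 0]) cube([79, 79, 409]);


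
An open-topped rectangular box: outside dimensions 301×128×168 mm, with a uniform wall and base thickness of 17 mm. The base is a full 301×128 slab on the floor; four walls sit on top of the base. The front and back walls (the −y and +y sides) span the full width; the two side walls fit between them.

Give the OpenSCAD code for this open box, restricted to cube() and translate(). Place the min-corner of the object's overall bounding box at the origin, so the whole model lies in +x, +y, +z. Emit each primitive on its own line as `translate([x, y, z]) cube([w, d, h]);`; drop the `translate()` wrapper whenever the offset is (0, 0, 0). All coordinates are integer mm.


cube([301, 128, 17]);
translate([0, 0, 17]) cube([301, 17, 151]);
translate([0, 111, 17]) cube([301, 17, 151]);
translate([0, 17, 17]) cube([17, 94, 151]);
translate([284, 17, 17]) cube([17, 94, 151]);


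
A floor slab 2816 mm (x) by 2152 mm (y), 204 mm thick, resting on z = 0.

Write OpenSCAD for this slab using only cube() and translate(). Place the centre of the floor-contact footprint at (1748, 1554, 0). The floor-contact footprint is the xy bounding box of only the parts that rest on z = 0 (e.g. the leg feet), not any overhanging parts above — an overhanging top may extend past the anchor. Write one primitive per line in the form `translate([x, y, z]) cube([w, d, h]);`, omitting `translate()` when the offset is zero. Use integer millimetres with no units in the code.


translate([340, 478, 0]) cube([2816, 2152, 204]);
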